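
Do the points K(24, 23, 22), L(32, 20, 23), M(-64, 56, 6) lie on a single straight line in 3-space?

No

KL = (8, -3, 1), KM = (-88, 33, -16).
KL × KM = (15, 40, 0).
The cross product is nonzero, so the points do not lie on one line.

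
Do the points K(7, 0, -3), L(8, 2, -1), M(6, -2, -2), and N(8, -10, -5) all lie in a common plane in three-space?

No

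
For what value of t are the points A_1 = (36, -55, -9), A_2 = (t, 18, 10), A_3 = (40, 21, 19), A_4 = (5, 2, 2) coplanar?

13

Normal to plane A_1A_3A_4: n = (-760, -912, 2584); plane equation n·P = -456.
Requiring n·A_2 = -456: (-760)t + (9424) = -456.
So t = 13.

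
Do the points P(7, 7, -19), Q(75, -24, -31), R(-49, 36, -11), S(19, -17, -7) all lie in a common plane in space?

No

A normal to the plane through P, Q, R is n = PQ × PR = (100, 128, 236).
The plane has equation n·X = -2888. For S: n·S = -1928.
-1928 ≠ -2888, so S is off the plane.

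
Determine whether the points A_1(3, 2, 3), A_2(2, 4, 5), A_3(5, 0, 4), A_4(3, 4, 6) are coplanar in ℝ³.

A normal to the plane through A_1, A_2, A_3 is n = A_1A_2 × A_1A_3 = (6, 5, -2).
The plane has equation n·P = 22. For A_4: n·A_4 = 26.
26 ≠ 22, so A_4 is off the plane.

No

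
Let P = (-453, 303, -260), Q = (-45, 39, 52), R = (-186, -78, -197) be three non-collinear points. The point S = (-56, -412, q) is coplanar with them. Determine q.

-267

A normal to the plane is n = PQ × PR = (102240, 57600, -84960).
S lies in the plane iff n · PS = 0.
This gives (-84960)q + (-22684320) = 0, so q = -267.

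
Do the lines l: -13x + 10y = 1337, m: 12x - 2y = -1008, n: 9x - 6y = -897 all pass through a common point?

No

Intersecting l and m: solving the 2×2 system gives (x, y) = (-3703/47, 1470/47).
Substitute into n: (9)(-3703/47) + (-6)(1470/47) = -42147/47.
But n requires -897 ≠ -42147/47, so the three lines have no common point.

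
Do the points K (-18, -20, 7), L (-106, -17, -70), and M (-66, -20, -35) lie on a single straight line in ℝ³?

No

KL = (-88, 3, -77), KM = (-48, 0, -42).
Comparing components 2 and 3: (3)(-42) − (-77)(0) = -126 ≠ 0, so KL and KM are not parallel and the points are not collinear.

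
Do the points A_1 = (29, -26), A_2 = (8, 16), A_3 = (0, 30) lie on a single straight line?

No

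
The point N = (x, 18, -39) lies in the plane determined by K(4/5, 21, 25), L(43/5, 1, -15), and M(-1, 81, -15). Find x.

A normal to the plane is n = KL × KM = (3200, 384, 432).
N lies in the plane iff n · KN = 0.
This gives (3200)x + (-31360) = 0, so x = 49/5.

49/5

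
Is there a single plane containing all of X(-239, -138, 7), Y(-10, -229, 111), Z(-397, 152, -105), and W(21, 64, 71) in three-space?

A normal to the plane through X, Y, Z is n = XY × XZ = (-19968, 9216, 52032).
The plane has equation n·P = 3864768. For W: n·W = 3864768.
Equal, so W lies in the plane and all four are coplanar.

Yes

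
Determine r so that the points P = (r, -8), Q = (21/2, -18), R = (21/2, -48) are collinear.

The three points are collinear iff det[PQ; PR] = 0.
This determinant is linear in r: (30)r + (-315) = 0, so r = 21/2.

21/2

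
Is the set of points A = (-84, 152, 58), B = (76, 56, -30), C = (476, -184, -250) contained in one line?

Yes

AB = (160, -96, -88), AC = (560, -336, -308).
Each component of AC is 7/2 times the corresponding component of AB, so AC = 7/2·AB and the points are collinear.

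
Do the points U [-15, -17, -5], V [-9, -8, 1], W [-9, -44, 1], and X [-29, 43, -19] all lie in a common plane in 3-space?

The four points are coplanar iff the 3×3 determinant with rows UV, UW, UX is zero.
Rows: (6, 9, 6), (6, -27, 6), (-14, 60, -14).
Expanding along the first row: (6)(18) − (9)(0) + (6)(-18) = 0.
Zero determinant ⇒ coplanar.

Yes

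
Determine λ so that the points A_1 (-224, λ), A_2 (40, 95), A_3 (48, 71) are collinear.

887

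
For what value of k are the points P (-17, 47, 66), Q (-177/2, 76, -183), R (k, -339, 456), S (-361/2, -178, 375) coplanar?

Normal to plane PQS: n = (-47064, 62805, 20829); plane equation n·X = 5126637.
Requiring n·R = 5126637: (-47064)k + (-11792871) = 5126637.
So k = -719/2.

-719/2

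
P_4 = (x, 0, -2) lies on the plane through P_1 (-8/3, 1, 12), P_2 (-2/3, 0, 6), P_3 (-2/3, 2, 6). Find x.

The plane through P_1, P_2, P_3 has equation 12x + 4z = 16.
Substituting P_4: (12)x + (-8) = 16, so x = 2.

2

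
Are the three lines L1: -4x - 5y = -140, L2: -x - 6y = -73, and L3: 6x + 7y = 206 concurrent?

The three lines meet at one point iff the augmented coefficient matrix [aᵢ bᵢ cᵢ] has rank < 3, i.e. its determinant vanishes.
Here the determinant is 0.
It vanishes, so the lines are concurrent at (25, 8).

Yes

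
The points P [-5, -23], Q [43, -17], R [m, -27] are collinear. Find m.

The three points are collinear iff det[PQ; PR] = 0.
This determinant is linear in m: (-6)m + (-222) = 0, so m = -37.

-37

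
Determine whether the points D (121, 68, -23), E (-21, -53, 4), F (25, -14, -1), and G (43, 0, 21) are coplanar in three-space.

Yes

The four points are coplanar iff the 3×3 determinant with rows DE, DF, DG is zero.
Rows: (-142, -121, 27), (-96, -82, 22), (-78, -68, 44).
Expanding along the first row: (-142)(-2112) − (-121)(-2508) + (27)(132) = 0.
Zero determinant ⇒ coplanar.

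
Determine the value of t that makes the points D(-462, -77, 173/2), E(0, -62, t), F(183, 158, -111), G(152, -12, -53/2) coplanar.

Coplanarity ⇔ det[DE; DF; DG] = 0.
Expanding, this is linear in t: (-102365)t + (3582775/2) = 0.
So t = 35/2.

35/2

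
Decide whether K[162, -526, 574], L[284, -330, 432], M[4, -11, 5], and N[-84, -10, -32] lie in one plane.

With K as base: KL = (122, 196, -142), KM = (-158, 515, -569), KN = (-246, 516, -606).
KM × KN = (-18486, 44226, 45162).
KL · (KM × KN) = 0.
The scalar triple product vanishes, so the four points are coplanar.

Yes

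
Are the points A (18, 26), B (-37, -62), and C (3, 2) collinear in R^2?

Yes

AB = (-55, -88), AC = (-15, -24).
Twice the signed area of △ABC is (-55)(-24) − (-88)(-15) = 0.
The triangle is degenerate (zero area), so the points are collinear.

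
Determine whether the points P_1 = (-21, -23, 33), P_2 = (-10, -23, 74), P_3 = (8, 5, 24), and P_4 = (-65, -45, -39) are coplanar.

The four points are coplanar iff the 3×3 determinant with rows P_1P_2, P_1P_3, P_1P_4 is zero.
Rows: (11, 0, 41), (29, 28, -9), (-44, -22, -72).
Expanding along the first row: (11)(-2214) − (0)(-2484) + (41)(594) = 0.
Zero determinant ⇒ coplanar.

Yes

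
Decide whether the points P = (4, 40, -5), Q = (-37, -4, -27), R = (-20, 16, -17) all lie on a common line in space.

PQ = (-41, -44, -22), PR = (-24, -24, -12).
Comparing components 3 and 1: (-22)(-24) − (-41)(-12) = 36 ≠ 0, so PQ and PR are not parallel and the points are not collinear.

No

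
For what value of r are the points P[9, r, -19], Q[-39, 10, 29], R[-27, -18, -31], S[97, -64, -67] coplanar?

The points are coplanar iff PQ · (PR × PS) = 0.
Expanding, this is linear in r: (7008)r + (154176) = 0.
So r = -22.

-22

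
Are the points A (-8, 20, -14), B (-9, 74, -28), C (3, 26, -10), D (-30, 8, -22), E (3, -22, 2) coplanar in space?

Yes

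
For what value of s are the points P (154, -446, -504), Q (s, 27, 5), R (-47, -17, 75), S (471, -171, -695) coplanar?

Coplanarity ⇔ det[PQ; PR; PS] = 0.
Expanding, this is linear in s: (-241164)s + (8440740) = 0.
So s = 35.

35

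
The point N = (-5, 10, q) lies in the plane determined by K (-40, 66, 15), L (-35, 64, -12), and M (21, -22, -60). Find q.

-6

The plane through K, L, M has equation −2226x − 1272y − 318z = 318.
Substituting N: (-318)q + (-1590) = 318, so q = -6.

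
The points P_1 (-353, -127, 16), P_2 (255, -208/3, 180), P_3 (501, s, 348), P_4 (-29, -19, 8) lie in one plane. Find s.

-385/3

The points are coplanar iff P_1P_2 · (P_1P_3 × P_1P_4) = 0.
Expanding, this is linear in s: (-58000)s + (-22330000/3) = 0.
So s = -385/3.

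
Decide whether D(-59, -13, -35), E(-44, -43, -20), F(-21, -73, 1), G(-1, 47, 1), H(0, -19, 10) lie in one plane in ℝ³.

The plane through D, E, F has normal n = DE × DF = (-180, 30, 240) and equation n·P = 1830.
Checking the remaining points: n·G = 1830, n·H = 1830.
All equal 1830, so all 5 points lie in one plane.

Yes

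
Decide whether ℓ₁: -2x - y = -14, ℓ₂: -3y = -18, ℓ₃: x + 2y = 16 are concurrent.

Yes

Intersecting ℓ₁ and ℓ₂: solving the 2×2 system gives (x, y) = (4, 6).
Substitute into ℓ₃: (1)(4) + (2)(6) = 16.
This equals 16, so (4, 6) lies on all three lines and they are concurrent.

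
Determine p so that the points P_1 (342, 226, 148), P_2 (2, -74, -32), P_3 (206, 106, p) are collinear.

Collinearity requires P_1P_2 × P_1P_3 = 0; each component is linear in p.
The x-component gives (-300)p + (22800) = 0, so p = 76.
The remaining components then also vanish.

76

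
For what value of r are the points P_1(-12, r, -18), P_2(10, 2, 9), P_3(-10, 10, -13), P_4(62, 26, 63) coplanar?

The points are coplanar iff P_1P_2 · (P_1P_3 × P_1P_4) = 0.
Expanding, this is linear in r: (64)r + (-3200) = 0.
So r = 50.

50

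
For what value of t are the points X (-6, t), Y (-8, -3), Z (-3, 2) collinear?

-1

Collinearity: (X − Y) must be parallel to (Z − Y) = (5, 5).
Cross-multiplying the components: (t − (-3))·(5) = (2)·(5).
Solving gives t = -1.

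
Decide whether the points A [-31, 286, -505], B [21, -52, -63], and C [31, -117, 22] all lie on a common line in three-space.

AB = (52, -338, 442), AC = (62, -403, 527).
AB × AC = (0, 0, 0).
The cross product vanishes, so the three points are collinear.

Yes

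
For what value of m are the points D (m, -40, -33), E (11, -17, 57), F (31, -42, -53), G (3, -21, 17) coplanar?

35

The points are coplanar iff DE · (DF × DG) = 0.
Expanding, this is linear in m: (-560)m + (19600) = 0.
So m = 35.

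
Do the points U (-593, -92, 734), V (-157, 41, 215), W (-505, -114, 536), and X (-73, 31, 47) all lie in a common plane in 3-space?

With U as base: UV = (436, 133, -519), UW = (88, -22, -198), UX = (520, 123, -687).
UW × UX = (39468, -42504, 22264).
UV · (UW × UX) = 0.
The scalar triple product vanishes, so the four points are coplanar.

Yes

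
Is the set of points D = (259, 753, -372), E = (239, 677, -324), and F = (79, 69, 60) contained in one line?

DE = (-20, -76, 48), DF = (-180, -684, 432).
Each component of DF is 9 times the corresponding component of DE, so DF = 9·DE and the points are collinear.

Yes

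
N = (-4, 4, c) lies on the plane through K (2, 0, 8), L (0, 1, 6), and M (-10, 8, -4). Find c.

2

Coplanarity requires KL · (KM × KN) = 0.
KL = (-2, 1, -2), KM = (-12, 8, -12); the triple product is linear in c with coefficient -4 and constant term 8.
Setting it to zero: c = 2.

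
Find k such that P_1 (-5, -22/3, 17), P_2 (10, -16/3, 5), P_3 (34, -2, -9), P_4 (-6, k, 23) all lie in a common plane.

The points are coplanar iff P_1P_2 · (P_1P_3 × P_1P_4) = 0.
Expanding, this is linear in k: (-78)k + (-572) = 0.
So k = -22/3.

-22/3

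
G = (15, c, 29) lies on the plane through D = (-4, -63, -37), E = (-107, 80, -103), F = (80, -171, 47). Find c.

-74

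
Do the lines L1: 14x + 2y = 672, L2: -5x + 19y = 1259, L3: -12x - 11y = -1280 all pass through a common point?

No

Intersecting L1 and L2: solving the 2×2 system gives (x, y) = (5125/138, 10493/138).
Substitute into L3: (-12)(5125/138) + (-11)(10493/138) = -176923/138.
But L3 requires -1280 ≠ -176923/138, so the three lines have no common point.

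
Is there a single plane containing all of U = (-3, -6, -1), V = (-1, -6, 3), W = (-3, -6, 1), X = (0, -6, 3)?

Yes

With U as base: UV = (2, 0, 4), UW = (0, 0, 2), UX = (3, 0, 4).
UW × UX = (0, 6, 0).
UV · (UW × UX) = 0.
The scalar triple product vanishes, so the four points are coplanar.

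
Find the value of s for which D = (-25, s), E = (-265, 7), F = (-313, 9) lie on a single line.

-3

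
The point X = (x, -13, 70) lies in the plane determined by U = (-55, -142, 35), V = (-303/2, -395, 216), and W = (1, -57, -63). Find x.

-173/2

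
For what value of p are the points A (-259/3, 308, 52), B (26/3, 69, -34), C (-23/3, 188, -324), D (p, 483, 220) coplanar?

Normal to plane ABC: n = (79544, 86864/3, 22204/3); plane equation n·P = 2435608.
Requiring n·D = 2435608: (79544)p + (46840192/3) = 2435608.
So p = -497/3.

-497/3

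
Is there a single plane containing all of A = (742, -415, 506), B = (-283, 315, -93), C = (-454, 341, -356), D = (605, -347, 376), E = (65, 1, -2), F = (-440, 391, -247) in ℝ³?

The plane through A, B, C has normal n = AB × AC = (-176416, -167146, 98180) and equation n·P = -11856002.
Checking the remaining points: n·D = -11816338, n·E = -11830546, n·F = -11981506.
Since n·D = -11816338 ≠ -11856002, D is off the plane and the points are not all coplanar.

No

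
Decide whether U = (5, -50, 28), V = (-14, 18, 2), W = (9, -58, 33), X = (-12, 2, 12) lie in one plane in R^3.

No

The four points are coplanar iff the 3×3 determinant with rows UV, UW, UX is zero.
Rows: (-19, 68, -26), (4, -8, 5), (-17, 52, -16).
Expanding along the first row: (-19)(-132) − (68)(21) + (-26)(72) = -792.
Nonzero ⇒ not coplanar.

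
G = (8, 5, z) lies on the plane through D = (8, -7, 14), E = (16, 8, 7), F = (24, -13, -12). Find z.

Coplanarity requires DE · (DF × DG) = 0.
DE = (8, 15, -7), DF = (16, -6, -26); the triple product is linear in z with coefficient -288 and constant term 5184.
Setting it to zero: z = 18.

18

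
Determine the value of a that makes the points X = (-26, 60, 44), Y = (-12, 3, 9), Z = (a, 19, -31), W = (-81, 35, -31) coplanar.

-67

Coplanarity ⇔ det[XY; XZ; XW] = 0.
Expanding, this is linear in a: (-3400)a + (-227800) = 0.
So a = -67.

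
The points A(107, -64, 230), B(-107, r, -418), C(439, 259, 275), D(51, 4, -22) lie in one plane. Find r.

38

Normal to plane ACD: n = (-84456, 81144, 40664); plane equation n·P = -4877288.
Requiring n·B = -4877288: (81144)r + (-7960760) = -4877288.
So r = 38.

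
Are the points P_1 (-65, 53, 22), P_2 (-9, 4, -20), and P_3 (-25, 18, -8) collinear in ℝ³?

P_1P_2 = (56, -49, -42), P_1P_3 = (40, -35, -30).
P_1P_2 × P_1P_3 = (0, 0, 0).
The cross product vanishes, so the three points are collinear.

Yes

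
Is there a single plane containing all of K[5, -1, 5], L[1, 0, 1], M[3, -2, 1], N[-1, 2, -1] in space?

No

The four points are coplanar iff the 3×3 determinant with rows KL, KM, KN is zero.
Rows: (-4, 1, -4), (-2, -1, -4), (-6, 3, -6).
Expanding along the first row: (-4)(18) − (1)(-12) + (-4)(-12) = -12.
Nonzero ⇒ not coplanar.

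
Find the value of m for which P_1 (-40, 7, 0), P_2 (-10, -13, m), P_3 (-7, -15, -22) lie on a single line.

-20

Direction P_1P_3 = (33, -22, -22). From the x-coordinate of P_2, the parameter along the line is τ = (-10 − (-40))/33 = 10/11.
Then m = 0 + 10/11·(-22) = -20.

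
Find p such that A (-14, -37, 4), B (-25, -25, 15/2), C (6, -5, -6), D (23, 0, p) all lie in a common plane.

Coplanarity ⇔ det[AB; AC; AD] = 0.
Expanding, this is linear in p: (-592)p + (-7696) = 0.
So p = -13.

-13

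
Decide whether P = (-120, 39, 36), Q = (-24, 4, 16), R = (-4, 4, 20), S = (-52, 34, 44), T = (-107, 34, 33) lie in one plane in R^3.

Yes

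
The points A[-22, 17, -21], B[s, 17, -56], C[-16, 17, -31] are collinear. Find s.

-1

Collinearity requires AB × AC = 0; each component is linear in s.
The y-component gives (10)s + (10) = 0, so s = -1.
The remaining components then also vanish.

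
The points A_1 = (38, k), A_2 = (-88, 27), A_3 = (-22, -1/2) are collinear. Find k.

-51/2

The three points are collinear iff det[A_1A_2; A_1A_3] = 0.
This determinant is linear in k: (66)k + (1683) = 0, so k = -51/2.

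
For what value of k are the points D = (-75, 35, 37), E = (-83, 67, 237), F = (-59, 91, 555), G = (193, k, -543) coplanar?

Normal to plane DEF: n = (5376, 7344, -960); plane equation n·P = -181680.
Requiring n·G = -181680: (7344)k + (1558848) = -181680.
So k = -237.

-237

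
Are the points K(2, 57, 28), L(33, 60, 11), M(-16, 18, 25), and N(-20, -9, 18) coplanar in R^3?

Yes

With K as base: KL = (31, 3, -17), KM = (-18, -39, -3), KN = (-22, -66, -10).
KM × KN = (192, -114, 330).
KL · (KM × KN) = 0.
The scalar triple product vanishes, so the four points are coplanar.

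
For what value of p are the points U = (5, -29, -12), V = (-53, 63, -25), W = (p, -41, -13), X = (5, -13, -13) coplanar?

-9

Normal to plane UVX: n = (116, -58, -928); plane equation n·P = 13398.
Requiring n·W = 13398: (116)p + (14442) = 13398.
So p = -9.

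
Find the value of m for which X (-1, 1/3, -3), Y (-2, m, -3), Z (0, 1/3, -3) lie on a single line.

Collinearity requires XY × XZ = 0; each component is linear in m.
The z-component gives (-1)m + (1/3) = 0, so m = 1/3.
The remaining components then also vanish.

1/3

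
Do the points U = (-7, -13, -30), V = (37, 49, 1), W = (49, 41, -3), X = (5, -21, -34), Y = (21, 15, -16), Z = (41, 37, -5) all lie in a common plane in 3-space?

Yes

The plane through U, V, W has normal n = UV × UW = (0, 548, -1096) and equation n·P = 25756.
Checking the remaining points: n·X = 25756, n·Y = 25756, n·Z = 25756.
All equal 25756, so all 6 points lie in one plane.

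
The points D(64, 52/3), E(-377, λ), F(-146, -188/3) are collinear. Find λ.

-452/3

The three points are collinear iff det[DE; DF] = 0.
This determinant is linear in λ: (210)λ + (31640) = 0, so λ = -452/3.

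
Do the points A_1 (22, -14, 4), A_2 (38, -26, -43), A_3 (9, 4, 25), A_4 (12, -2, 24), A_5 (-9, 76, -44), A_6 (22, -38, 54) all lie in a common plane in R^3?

The plane through A_1, A_2, A_3 has normal n = A_1A_2 × A_1A_3 = (594, 275, 132) and equation n·P = 9746.
Checking the remaining points: n·A_4 = 9746, n·A_5 = 9746, n·A_6 = 9746.
All equal 9746, so all 6 points lie in one plane.

Yes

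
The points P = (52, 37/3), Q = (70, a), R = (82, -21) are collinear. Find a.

-23/3

Collinearity: (Q − P) must be parallel to (R − P) = (30, -100/3).
Cross-multiplying the components: (a − 37/3)·(30) = (18)·(-100/3).
Solving gives a = -23/3.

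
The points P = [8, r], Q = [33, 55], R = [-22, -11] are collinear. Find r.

Collinearity: (P − Q) must be parallel to (R − Q) = (-55, -66).
Cross-multiplying the components: (r − 55)·(-55) = (-25)·(-66).
Solving gives r = 25.

25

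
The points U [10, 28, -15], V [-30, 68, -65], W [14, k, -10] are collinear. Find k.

24

Collinearity requires UV × UW = 0; each component is linear in k.
The x-component gives (50)k + (-1200) = 0, so k = 24.
The remaining components then also vanish.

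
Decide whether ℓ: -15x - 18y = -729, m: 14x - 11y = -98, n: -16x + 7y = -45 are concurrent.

Lines aᵢx + bᵢy = cᵢ with pairwise distinct directions are concurrent exactly when det[aᵢ bᵢ cᵢ] = 0.
Here the determinant is -417.
Nonzero, so no common point exists.

No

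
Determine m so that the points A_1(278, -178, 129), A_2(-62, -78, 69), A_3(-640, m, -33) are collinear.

92

Direction A_1A_2 = (-340, 100, -60). From the x-coordinate of A_3, the parameter along the line is τ = (-640 − 278)/(-340) = 27/10.
Then m = (-178) + 27/10·(100) = 92.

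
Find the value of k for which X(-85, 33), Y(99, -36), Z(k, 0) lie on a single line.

The three points are collinear iff det[XY; XZ] = 0.
This determinant is linear in k: (69)k + (-207) = 0, so k = 3.

3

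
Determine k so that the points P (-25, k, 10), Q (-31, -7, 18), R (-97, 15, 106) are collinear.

-9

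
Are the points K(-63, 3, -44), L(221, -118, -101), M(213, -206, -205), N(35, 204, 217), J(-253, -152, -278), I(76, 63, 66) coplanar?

The plane through K, L, M has normal n = KL × KM = (7568, 29992, -25960) and equation n·P = 755432.
Checking the remaining points: n·N = 749928, n·J = 743392, n·I = 751304.
Since n·N = 749928 ≠ 755432, N is off the plane and the points are not all coplanar.

No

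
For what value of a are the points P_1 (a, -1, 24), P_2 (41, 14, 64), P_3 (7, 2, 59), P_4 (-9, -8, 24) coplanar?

Coplanarity ⇔ det[P_1P_2; P_1P_3; P_1P_4] = 0.
Expanding, this is linear in a: (-370)a + (4440) = 0.
So a = 12.

12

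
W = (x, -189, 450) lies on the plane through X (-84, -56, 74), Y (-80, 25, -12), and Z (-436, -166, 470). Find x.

-382

The plane through X, Y, Z has equation 22616x + 28688y + 28072z = -1428944.
Substituting W: (22616)x + (7210368) = -1428944, so x = -382.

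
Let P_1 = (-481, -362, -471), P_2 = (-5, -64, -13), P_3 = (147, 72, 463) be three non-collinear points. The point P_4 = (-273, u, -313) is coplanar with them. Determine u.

Coplanarity requires P_1P_2 · (P_1P_3 × P_1P_4) = 0.
P_1P_2 = (476, 298, 458), P_1P_3 = (628, 434, 934); the triple product is linear in u with coefficient -156960 and constant term -37199520.
Setting it to zero: u = -237.

-237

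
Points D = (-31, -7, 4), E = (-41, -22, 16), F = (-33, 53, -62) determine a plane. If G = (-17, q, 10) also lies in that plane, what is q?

The plane through D, E, F has equation 270x − 684y − 630z = -6102.
Substituting G: (-684)q + (-10890) = -6102, so q = -7.

-7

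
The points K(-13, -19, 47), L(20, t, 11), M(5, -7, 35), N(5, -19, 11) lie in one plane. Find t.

Normal to plane KMN: n = (-432, 432, -216); plane equation n·P = -12744.
Requiring n·L = -12744: (432)t + (-11016) = -12744.
So t = -4.

-4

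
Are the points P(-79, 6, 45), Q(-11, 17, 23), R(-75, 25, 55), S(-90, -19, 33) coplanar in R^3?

With P as base: PQ = (68, 11, -22), PR = (4, 19, 10), PS = (-11, -25, -12).
PR × PS = (22, -62, 109).
PQ · (PR × PS) = -1584.
Since -1584 ≠ 0, the four points are not coplanar.

No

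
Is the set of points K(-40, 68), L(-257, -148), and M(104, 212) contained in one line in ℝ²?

KL = (-217, -216), KM = (144, 144).
Twice the signed area of △KLM is (-217)(144) − (-216)(144) = -144.
The area is nonzero, so the three points are not collinear.

No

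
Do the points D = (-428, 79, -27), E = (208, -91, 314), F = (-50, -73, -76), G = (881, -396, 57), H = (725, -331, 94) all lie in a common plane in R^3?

The plane through D, E, F has normal n = DE × DF = (60162, 160062, -32412) and equation n·P = -12229314.
Checking the remaining points: n·G = -12229314, n·H = -12409800.
Since n·H = -12409800 ≠ -12229314, H is off the plane and the points are not all coplanar.

No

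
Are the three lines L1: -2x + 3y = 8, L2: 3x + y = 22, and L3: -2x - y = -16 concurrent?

No

Intersecting L1 and L2: solving the 2×2 system gives (x, y) = (58/11, 68/11).
Substitute into L3: (-2)(58/11) + (-1)(68/11) = -184/11.
But L3 requires -16 ≠ -184/11, so the three lines have no common point.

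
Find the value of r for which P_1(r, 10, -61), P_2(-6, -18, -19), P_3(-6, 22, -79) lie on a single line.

-6

Collinearity requires P_1P_2 × P_1P_3 = 0; each component is linear in r.
The y-component gives (-60)r + (-360) = 0, so r = -6.
The remaining components then also vanish.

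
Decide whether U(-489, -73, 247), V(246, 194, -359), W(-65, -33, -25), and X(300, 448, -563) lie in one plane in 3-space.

The four points are coplanar iff the 3×3 determinant with rows UV, UW, UX is zero.
Rows: (735, 267, -606), (424, 40, -272), (789, 521, -810).
Expanding along the first row: (735)(109312) − (267)(-128832) + (-606)(189344) = 0.
Zero determinant ⇒ coplanar.

Yes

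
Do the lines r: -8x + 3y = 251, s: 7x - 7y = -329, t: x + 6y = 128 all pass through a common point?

Intersecting r and s: solving the 2×2 system gives (x, y) = (-22, 25).
Substitute into t: (1)(-22) + (6)(25) = 128.
This equals 128, so (-22, 25) lies on all three lines and they are concurrent.

Yes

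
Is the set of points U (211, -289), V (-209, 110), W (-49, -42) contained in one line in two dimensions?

UV = (-420, 399), UW = (-260, 247).
det[UV; UW] = (-420)(247) − (399)(-260) = 0.
The determinant is zero, so the points are collinear.

Yes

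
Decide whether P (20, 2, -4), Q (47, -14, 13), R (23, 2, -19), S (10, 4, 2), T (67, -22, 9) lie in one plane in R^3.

The plane through P, Q, R has normal n = PQ × PR = (240, 456, 48) and equation n·X = 5520.
Checking the remaining points: n·S = 4320, n·T = 6480.
Since n·S = 4320 ≠ 5520, S is off the plane and the points are not all coplanar.

No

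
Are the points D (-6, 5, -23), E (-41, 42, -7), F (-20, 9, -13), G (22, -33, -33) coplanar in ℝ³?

Yes

The four points are coplanar iff the 3×3 determinant with rows DE, DF, DG is zero.
Rows: (-35, 37, 16), (-14, 4, 10), (28, -38, -10).
Expanding along the first row: (-35)(340) − (37)(-140) + (16)(420) = 0.
Zero determinant ⇒ coplanar.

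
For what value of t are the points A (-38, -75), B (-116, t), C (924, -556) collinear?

-36

Collinearity: (B − A) must be parallel to (C − A) = (962, -481).
Cross-multiplying the components: (t − (-75))·(962) = (-78)·(-481).
Solving gives t = -36.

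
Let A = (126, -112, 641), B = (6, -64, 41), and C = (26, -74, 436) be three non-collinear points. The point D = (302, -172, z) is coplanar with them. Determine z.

-13

Coplanarity requires AB · (AC × AD) = 0.
AB = (-120, 48, -600), AC = (-100, 38, -205); the triple product is linear in z with coefficient 240 and constant term 3120.
Setting it to zero: z = -13.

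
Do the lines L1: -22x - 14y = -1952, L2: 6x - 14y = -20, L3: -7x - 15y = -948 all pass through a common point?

Yes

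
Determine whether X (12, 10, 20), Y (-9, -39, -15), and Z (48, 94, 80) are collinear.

Yes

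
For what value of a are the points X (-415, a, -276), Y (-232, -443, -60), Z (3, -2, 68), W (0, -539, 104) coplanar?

The points are coplanar iff XY · (XZ × XW) = 0.
Expanding, this is linear in a: (8844)a + (-7570464) = 0.
So a = 856.

856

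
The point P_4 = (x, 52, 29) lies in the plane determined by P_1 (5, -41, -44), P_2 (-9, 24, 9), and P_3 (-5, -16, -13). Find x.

-69/5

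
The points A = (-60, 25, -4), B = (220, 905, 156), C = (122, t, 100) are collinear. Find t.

597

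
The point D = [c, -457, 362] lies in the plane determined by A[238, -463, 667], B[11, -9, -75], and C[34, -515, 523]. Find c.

-123/2

A normal to the plane is n = AB × AC = (-103960, 118680, 104420).
D lies in the plane iff n · AD = 0.
This gives (-103960)c + (-6393540) = 0, so c = -123/2.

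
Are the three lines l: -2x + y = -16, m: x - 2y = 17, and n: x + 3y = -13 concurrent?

Yes

Lines aᵢx + bᵢy = cᵢ with pairwise distinct directions are concurrent exactly when det[aᵢ bᵢ cᵢ] = 0.
Here the determinant is 0.
It vanishes, so the lines are concurrent at (5, -6).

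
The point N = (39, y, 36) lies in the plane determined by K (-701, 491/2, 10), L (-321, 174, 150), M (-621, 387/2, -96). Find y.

39

The plane through K, L, M has equation 14859x + 51480y − 14040z = 2081781.
Substituting N: (51480)y + (74061) = 2081781, so y = 39.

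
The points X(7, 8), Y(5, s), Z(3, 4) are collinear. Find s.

Collinearity: (Y − X) must be parallel to (Z − X) = (-4, -4).
Cross-multiplying the components: (s − 8)·(-4) = (-2)·(-4).
Solving gives s = 6.

6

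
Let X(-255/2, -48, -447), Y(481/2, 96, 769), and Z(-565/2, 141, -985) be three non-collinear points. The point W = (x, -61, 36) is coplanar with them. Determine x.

The plane through X, Y, Z has equation −307296x + 9504y + 91872z = -2342736.
Substituting W: (-307296)x + (2727648) = -2342736, so x = 33/2.

33/2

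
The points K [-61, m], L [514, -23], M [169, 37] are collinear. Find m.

77

The three points are collinear iff det[KL; KM] = 0.
This determinant is linear in m: (-345)m + (26565) = 0, so m = 77.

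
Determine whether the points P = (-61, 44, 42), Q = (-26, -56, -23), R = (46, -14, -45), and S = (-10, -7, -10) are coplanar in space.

Yes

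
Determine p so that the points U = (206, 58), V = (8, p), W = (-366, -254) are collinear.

-50

The three points are collinear iff det[UV; UW] = 0.
This determinant is linear in p: (572)p + (28600) = 0, so p = -50.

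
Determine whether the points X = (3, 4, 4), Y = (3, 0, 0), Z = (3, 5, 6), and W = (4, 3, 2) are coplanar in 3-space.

With X as base: XY = (0, -4, -4), XZ = (0, 1, 2), XW = (1, -1, -2).
XZ × XW = (0, 2, -1).
XY · (XZ × XW) = -4.
Since -4 ≠ 0, the four points are not coplanar.

No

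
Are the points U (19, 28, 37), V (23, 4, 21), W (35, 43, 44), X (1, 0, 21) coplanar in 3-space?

No

With U as base: UV = (4, -24, -16), UW = (16, 15, 7), UX = (-18, -28, -16).
UW × UX = (-44, 130, -178).
UV · (UW × UX) = -448.
Since -448 ≠ 0, the four points are not coplanar.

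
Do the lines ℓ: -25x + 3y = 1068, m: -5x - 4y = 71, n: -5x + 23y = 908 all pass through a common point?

Yes

Intersecting ℓ and m: solving the 2×2 system gives (x, y) = (-39, 31).
Substitute into n: (-5)(-39) + (23)(31) = 908.
This equals 908, so (-39, 31) lies on all three lines and they are concurrent.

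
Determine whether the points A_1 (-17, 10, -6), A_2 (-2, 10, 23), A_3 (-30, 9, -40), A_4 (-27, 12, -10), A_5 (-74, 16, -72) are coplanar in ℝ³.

No

The plane through A_1, A_2, A_3 has normal n = A_1A_2 × A_1A_3 = (29, 133, -15) and equation n·P = 927.
Checking the remaining points: n·A_4 = 963, n·A_5 = 1062.
Since n·A_4 = 963 ≠ 927, A_4 is off the plane and the points are not all coplanar.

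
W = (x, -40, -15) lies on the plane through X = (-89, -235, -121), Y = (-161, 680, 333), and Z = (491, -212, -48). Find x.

-17

Coplanarity requires XY · (XZ × XW) = 0.
XY = (-72, 915, 454), XZ = (580, 23, 73); the triple product is linear in x with coefficient 56353 and constant term 958001.
Setting it to zero: x = -17.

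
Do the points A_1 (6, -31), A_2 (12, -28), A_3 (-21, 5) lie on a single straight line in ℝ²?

A_1A_2 = (6, 3), A_1A_3 = (-27, 36).
det[A_1A_2; A_1A_3] = (6)(36) − (3)(-27) = 297.
The determinant is nonzero, so they are not collinear.

No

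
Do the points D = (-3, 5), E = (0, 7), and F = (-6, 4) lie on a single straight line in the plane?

No

DE = (3, 2), DF = (-3, -1).
If collinear, DF would be a scalar multiple of DE. But (3)·(-1) ≠ (2)·(-3) (difference 3), so they are not parallel; the points are not collinear.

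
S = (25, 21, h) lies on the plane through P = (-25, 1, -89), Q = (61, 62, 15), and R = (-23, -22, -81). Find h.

-25

Coplanarity requires PQ · (PR × PS) = 0.
PQ = (86, 61, 104), PR = (2, -23, 8); the triple product is linear in h with coefficient -2100 and constant term -52500.
Setting it to zero: h = -25.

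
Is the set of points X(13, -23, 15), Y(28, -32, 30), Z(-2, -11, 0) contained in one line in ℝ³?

XY = (15, -9, 15), XZ = (-15, 12, -15).
Comparing components 2 and 3: (-9)(-15) − (15)(12) = -45 ≠ 0, so XY and XZ are not parallel and the points are not collinear.

No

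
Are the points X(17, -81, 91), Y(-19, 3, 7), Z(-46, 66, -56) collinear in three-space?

Yes

XY = (-36, 84, -84), XZ = (-63, 147, -147).
XY × XZ = (0, 0, 0).
The cross product vanishes, so the three points are collinear.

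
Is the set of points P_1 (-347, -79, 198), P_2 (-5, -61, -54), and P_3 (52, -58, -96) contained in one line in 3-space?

P_1P_2 = (342, 18, -252), P_1P_3 = (399, 21, -294).
P_1P_2 × P_1P_3 = (0, 0, 0).
The cross product vanishes, so the three points are collinear.

Yes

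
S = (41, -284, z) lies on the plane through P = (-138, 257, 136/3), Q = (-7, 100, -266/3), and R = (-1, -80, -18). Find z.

A normal to the plane is n = PQ × PR = (-105644/3, -30184/3, -22638).
S lies in the plane iff n · PS = 0.
This gives (-22638)z + (166012) = 0, so z = 22/3.

22/3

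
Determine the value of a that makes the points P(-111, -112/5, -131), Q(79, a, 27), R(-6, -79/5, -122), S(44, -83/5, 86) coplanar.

-66/5

Coplanarity ⇔ det[PQ; PR; PS] = 0.
Expanding, this is linear in a: (-21390)a + (-282348) = 0.
So a = -66/5.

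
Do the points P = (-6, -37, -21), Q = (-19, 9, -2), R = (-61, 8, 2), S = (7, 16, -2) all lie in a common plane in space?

The four points are coplanar iff the 3×3 determinant with rows PQ, PR, PS is zero.
Rows: (-13, 46, 19), (-55, 45, 23), (13, 53, 19).
Expanding along the first row: (-13)(-364) − (46)(-1344) + (19)(-3500) = 56.
Nonzero ⇒ not coplanar.

No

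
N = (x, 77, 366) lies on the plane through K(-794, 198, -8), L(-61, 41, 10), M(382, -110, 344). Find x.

Coplanarity requires KL · (KM × KN) = 0.
KL = (733, -157, 18), KM = (1176, -308, 352); the triple product is linear in x with coefficient -49720 and constant term -26202440.
Setting it to zero: x = -527.

-527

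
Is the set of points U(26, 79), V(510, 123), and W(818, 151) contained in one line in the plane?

UV = (484, 44), UW = (792, 72).
det[UV; UW] = (484)(72) − (44)(792) = 0.
The determinant is zero, so the points are collinear.

Yes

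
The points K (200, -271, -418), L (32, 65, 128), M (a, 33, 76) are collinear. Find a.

Direction KL = (-168, 336, 546). From the y-coordinate of M, the parameter along the line is τ = (33 − (-271))/336 = 19/21.
Then a = 200 + 19/21·(-168) = 48.

48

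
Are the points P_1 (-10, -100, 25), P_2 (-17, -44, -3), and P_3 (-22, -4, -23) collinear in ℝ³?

Yes

P_1P_2 = (-7, 56, -28), P_1P_3 = (-12, 96, -48).
Each component of P_1P_3 is 12/7 times the corresponding component of P_1P_2, so P_1P_3 = 12/7·P_1P_2 and the points are collinear.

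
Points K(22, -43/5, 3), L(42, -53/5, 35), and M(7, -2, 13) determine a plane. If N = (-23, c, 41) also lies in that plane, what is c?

The plane through K, L, M has equation −(1156/5)x − 680y + 102z = 5338/5.
Substituting N: (-680)c + (47498/5) = 5338/5, so c = 62/5.

62/5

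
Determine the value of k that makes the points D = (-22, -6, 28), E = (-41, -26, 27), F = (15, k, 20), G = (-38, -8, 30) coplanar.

Normal to plane DEG: n = (-42, 54, -282); plane equation n·P = -7296.
Requiring n·F = -7296: (54)k + (-6270) = -7296.
So k = -19.

-19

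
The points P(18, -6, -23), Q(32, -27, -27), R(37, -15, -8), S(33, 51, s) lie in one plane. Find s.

56

Coplanarity ⇔ det[PQ; PR; PS] = 0.
Expanding, this is linear in s: (273)s + (-15288) = 0.
So s = 56.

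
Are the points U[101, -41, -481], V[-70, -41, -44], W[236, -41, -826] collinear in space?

Yes

UV = (-171, 0, 437), UW = (135, 0, -345).
Each component of UW is -15/19 times the corresponding component of UV, so UW = -15/19·UV and the points are collinear.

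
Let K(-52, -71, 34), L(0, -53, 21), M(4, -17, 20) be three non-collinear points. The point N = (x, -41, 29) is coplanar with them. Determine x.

-32

Coplanarity requires KL · (KM × KN) = 0.
KL = (52, 18, -13), KM = (56, 54, -14); the triple product is linear in x with coefficient 450 and constant term 14400.
Setting it to zero: x = -32.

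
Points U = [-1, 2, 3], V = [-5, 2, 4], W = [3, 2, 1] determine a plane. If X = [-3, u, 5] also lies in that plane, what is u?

2

A normal to the plane is n = UV × UW = (0, -4, 0).
X lies in the plane iff n · UX = 0.
This gives (-4)u + (8) = 0, so u = 2.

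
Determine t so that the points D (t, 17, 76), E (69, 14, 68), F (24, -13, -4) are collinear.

Collinearity requires DE × DF = 0; each component is linear in t.
The y-component gives (-72)t + (5328) = 0, so t = 74.
The remaining components then also vanish.

74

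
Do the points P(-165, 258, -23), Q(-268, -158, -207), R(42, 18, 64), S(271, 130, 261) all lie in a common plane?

No

The four points are coplanar iff the 3×3 determinant with rows PQ, PR, PS is zero.
Rows: (-103, -416, -184), (207, -240, 87), (436, -128, 284).
Expanding along the first row: (-103)(-57024) − (-416)(20856) + (-184)(78144) = 171072.
Nonzero ⇒ not coplanar.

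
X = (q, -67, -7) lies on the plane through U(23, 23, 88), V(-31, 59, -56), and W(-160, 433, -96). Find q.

23

Coplanarity requires UV · (UW × UX) = 0.
UV = (-54, 36, -144), UW = (-183, 410, -184); the triple product is linear in q with coefficient 52416 and constant term -1205568.
Setting it to zero: q = 23.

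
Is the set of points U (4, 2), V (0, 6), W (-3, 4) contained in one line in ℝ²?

UV = (-4, 4), UW = (-7, 2).
If collinear, UW would be a scalar multiple of UV. But (-4)·(2) ≠ (4)·(-7) (difference 20), so they are not parallel; the points are not collinear.

No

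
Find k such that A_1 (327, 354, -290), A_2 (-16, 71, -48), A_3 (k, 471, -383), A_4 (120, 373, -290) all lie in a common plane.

Normal to plane A_1A_2A_4: n = (-4598, -50094, -65098); plane equation n·P = -358402.
Requiring n·A_3 = -358402: (-4598)k + (1338260) = -358402.
So k = 369.

369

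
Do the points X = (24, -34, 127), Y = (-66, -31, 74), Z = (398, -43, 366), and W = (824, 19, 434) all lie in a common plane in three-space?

No

With X as base: XY = (-90, 3, -53), XZ = (374, -9, 239), XW = (800, 53, 307).
XZ × XW = (-15430, 76382, 27022).
XY · (XZ × XW) = 185680.
Since 185680 ≠ 0, the four points are not coplanar.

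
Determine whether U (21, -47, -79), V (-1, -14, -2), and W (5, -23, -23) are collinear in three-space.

UV = (-22, 33, 77), UW = (-16, 24, 56).
Each component of UW is 8/11 times the corresponding component of UV, so UW = 8/11·UV and the points are collinear.

Yes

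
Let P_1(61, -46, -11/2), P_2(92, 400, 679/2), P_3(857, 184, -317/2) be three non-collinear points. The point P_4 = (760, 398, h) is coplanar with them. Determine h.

Coplanarity requires P_1P_2 · (P_1P_3 × P_1P_4) = 0.
P_1P_2 = (31, 446, 345), P_1P_3 = (796, 230, -153); the triple product is linear in h with coefficient -347886 and constant term 18959787.
Setting it to zero: h = 109/2.

109/2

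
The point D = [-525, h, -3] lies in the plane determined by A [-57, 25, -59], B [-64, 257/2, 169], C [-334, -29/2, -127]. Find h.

Coplanarity requires AB · (AC × AD) = 0.
AB = (-7, 207/2, 228), AC = (-277, -79/2, -68); the triple product is linear in h with coefficient -63632 and constant term 2290752.
Setting it to zero: h = 36.

36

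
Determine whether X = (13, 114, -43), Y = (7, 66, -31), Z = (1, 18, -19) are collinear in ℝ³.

Yes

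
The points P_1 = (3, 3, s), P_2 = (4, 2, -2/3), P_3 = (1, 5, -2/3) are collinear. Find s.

-2/3

Direction P_2P_3 = (-3, 3, 0). From the x-coordinate of P_1, the parameter along the line is τ = (3 − 4)/(-3) = 1/3.
Then s = (-2/3) + 1/3·(0) = -2/3.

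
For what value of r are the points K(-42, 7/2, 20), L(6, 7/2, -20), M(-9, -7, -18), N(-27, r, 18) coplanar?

14

Normal to plane KLM: n = (-420, 504, -504); plane equation n·P = 9324.
Requiring n·N = 9324: (504)r + (2268) = 9324.
So r = 14.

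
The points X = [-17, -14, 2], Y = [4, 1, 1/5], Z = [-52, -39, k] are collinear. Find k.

5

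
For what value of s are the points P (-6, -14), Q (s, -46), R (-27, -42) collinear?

-30

Collinearity: (Q − P) must be parallel to (R − P) = (-21, -28).
Cross-multiplying the components: (s − (-6))·(-28) = (-32)·(-21).
Solving gives s = -30.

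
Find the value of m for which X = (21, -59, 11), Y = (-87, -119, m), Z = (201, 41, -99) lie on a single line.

77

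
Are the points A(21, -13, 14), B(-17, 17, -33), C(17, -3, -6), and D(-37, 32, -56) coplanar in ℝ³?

With A as base: AB = (-38, 30, -47), AC = (-4, 10, -20), AD = (-58, 45, -70).
AC × AD = (200, 880, 400).
AB · (AC × AD) = 0.
The scalar triple product vanishes, so the four points are coplanar.

Yes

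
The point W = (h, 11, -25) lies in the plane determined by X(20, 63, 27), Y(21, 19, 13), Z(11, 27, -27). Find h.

Coplanarity requires XY · (XZ × XW) = 0.
XY = (1, -44, -14), XZ = (-9, -36, -54); the triple product is linear in h with coefficient 1872 and constant term -24336.
Setting it to zero: h = 13.

13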